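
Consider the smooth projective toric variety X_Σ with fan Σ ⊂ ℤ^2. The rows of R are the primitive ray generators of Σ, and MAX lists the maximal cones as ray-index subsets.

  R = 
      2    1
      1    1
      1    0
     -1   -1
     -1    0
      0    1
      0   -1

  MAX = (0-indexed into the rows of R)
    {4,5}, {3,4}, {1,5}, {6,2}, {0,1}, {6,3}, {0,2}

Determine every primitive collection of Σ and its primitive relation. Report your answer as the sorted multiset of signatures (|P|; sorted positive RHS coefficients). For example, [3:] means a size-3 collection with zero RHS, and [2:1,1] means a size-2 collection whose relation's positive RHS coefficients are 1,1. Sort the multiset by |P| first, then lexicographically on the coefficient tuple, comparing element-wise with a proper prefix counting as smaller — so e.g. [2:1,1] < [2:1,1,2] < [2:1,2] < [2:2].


14 collections generate NE(X_Σ); each relation:

  P={1,3}:  v_{1} + v_{3} = 0  ⇒ sig = [2:]
  P={2,4}:  v_{2} + v_{4} = 0  ⇒ sig = [2:]
  P={5,6}:  v_{5} + v_{6} = 0  ⇒ sig = [2:]
  P={0,3}:  v_{0} + v_{3} = v_{2}  ⇒ sig = [2:1]
  P={0,4}:  v_{0} + v_{4} = v_{1}  ⇒ sig = [2:1]
  P={1,2}:  v_{1} + v_{2} = v_{0}  ⇒ sig = [2:1]
  P={1,4}:  v_{1} + v_{4} = v_{5}  ⇒ sig = [2:1]
  P={1,6}:  v_{1} + v_{6} = v_{2}  ⇒ sig = [2:1]
  P={2,3}:  v_{2} + v_{3} = v_{6}  ⇒ sig = [2:1]
  P={2,5}:  v_{2} + v_{5} = v_{1}  ⇒ sig = [2:1]
  P={3,5}:  v_{3} + v_{5} = v_{4}  ⇒ sig = [2:1]
  P={4,6}:  v_{4} + v_{6} = v_{3}  ⇒ sig = [2:1]
  P={0,5}:  v_{0} + v_{5} = 2·v_{1}  ⇒ sig = [2:2]
  P={0,6}:  v_{0} + v_{6} = 2·v_{2}  ⇒ sig = [2:2]

Sorted signature multiset PRS(X):
{ [2:] ×3,  [2:1] ×9,  [2:2] ×2 }


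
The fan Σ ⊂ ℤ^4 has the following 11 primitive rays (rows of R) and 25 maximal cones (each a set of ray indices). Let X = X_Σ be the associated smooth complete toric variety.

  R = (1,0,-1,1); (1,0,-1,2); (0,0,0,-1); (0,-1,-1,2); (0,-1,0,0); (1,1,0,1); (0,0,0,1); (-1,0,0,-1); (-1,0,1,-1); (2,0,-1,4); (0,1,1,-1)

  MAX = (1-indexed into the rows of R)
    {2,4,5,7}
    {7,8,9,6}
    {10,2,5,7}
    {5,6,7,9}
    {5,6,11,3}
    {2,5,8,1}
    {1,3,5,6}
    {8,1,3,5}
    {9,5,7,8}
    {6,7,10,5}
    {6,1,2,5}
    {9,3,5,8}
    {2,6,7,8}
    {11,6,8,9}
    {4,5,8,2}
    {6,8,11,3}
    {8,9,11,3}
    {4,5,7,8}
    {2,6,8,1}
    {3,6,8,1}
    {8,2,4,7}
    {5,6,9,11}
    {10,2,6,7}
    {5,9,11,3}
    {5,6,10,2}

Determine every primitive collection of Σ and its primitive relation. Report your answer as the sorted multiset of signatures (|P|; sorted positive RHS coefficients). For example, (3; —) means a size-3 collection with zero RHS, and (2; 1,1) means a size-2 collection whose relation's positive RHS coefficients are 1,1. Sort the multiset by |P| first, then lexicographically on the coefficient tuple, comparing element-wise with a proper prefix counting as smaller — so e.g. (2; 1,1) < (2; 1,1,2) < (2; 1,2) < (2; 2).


|primitive collections| = 24. Relations:

  • {1,9}:  v_{1} + v_{9} = 0  ⟹  sig = (2; —)
  • {3,7}:  v_{3} + v_{7} = 0  ⟹  sig = (2; —)
  • {1,7}:  v_{1} + v_{7} = v_{2}  ⟹  sig = (2; 1)
  • {2,3}:  v_{2} + v_{3} = v_{1}  ⟹  sig = (2; 1)
  • {2,9}:  v_{2} + v_{9} = v_{7}  ⟹  sig = (2; 1)
  • {2,11}:  v_{2} + v_{11} = v_{6}  ⟹  sig = (2; 1)
  • {4,11}:  v_{4} + v_{11} = v_{7}  ⟹  sig = (2; 1)
  • {1,11}:  v_{1} + v_{11} = v_{3} + v_{6}  ⟹  sig = (2; 1,1)
  • {4,6}:  v_{4} + v_{6} = v_{2} + v_{7}  ⟹  sig = (2; 1,1)
  • {7,11}:  v_{7} + v_{11} = v_{6} + v_{9}  ⟹  sig = (2; 1,1)
  • {8,10}:  v_{8} + v_{10} = v_{2} + v_{7}  ⟹  sig = (2; 1,1)
  • {3,4}:  v_{3} + v_{4} = v_{2} + v_{5} + v_{8}  ⟹  sig = (2; 1,1,1)
  • {3,10}:  v_{3} + v_{10} = v_{2} + v_{5} + v_{6}  ⟹  sig = (2; 1,1,1)
  • {1,4}:  v_{1} + v_{4} = 2·v_{2} + v_{5} + v_{8}  ⟹  sig = (2; 1,1,2)
  • {1,10}:  v_{1} + v_{10} = 2·v_{2} + v_{5} + v_{6}  ⟹  sig = (2; 1,1,2)
  • {4,9}:  v_{4} + v_{9} = v_{5} + 2·v_{7} + v_{8}  ⟹  sig = (2; 1,1,2)
  • {9,10}:  v_{9} + v_{10} = v_{5} + v_{6} + 2·v_{7}  ⟹  sig = (2; 1,1,2)
  • {10,11}:  v_{10} + v_{11} = v_{5} + 2·v_{6} + v_{7}  ⟹  sig = (2; 1,1,2)
  • {4,10}:  v_{4} + v_{10} = 2·v_{2} + v_{5} + 2·v_{7}  ⟹  sig = (2; 1,2,2)
  • {5,6,8}:  v_{5} + v_{6} + v_{8} = 0  ⟹  sig = (3; —)
  • {3,6,9}:  v_{3} + v_{6} + v_{9} = v_{11}  ⟹  sig = (3; 1)
  • {5,8,11}:  v_{5} + v_{8} + v_{11} = v_{3} + v_{9}  ⟹  sig = (3; 1,1)
  • {2,5,6,7}:  v_{2} + v_{5} + v_{6} + v_{7} = v_{10}  ⟹  sig = (4; 1)
  • {2,5,7,8}:  v_{2} + v_{5} + v_{7} + v_{8} = v_{4}  ⟹  sig = (4; 1)

Sorted signature multiset PRS(X):
    |P|=2: 19 collections, coeffs (), (), (1), (1), (1), (1), (1), (1,1), (1,1), (1,1), (1,1), (1,1,1), (1,1,1), (1,1,2), (1,1,2), (1,1,2), (1,1,2), (1,1,2), (1,2,2)
    |P|=3: 3 collections, coeffs (), (1), (1,1)
    |P|=4: 2 collections, coeffs (1), (1)


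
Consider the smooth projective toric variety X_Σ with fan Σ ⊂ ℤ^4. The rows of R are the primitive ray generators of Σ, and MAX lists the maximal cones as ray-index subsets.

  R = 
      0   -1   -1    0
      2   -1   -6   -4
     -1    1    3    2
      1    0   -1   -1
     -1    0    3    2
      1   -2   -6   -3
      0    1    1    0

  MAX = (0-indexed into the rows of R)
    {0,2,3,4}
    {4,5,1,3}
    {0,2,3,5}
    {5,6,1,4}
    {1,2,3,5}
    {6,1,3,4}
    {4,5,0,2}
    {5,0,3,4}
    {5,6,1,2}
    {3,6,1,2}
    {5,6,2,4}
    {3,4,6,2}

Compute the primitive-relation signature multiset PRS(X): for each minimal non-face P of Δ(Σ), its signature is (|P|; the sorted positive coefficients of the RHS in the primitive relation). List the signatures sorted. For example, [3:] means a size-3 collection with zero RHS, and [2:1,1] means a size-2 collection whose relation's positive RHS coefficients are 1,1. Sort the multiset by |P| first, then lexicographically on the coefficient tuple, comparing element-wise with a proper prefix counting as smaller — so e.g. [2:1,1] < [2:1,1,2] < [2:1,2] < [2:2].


5 collections generate NE(X_Σ); each relation:

  {0,6}:  v_{0} + v_{6} = 0  →  sig = [2:]
  {0,1}:  v_{0} + v_{1} = v_{3} + v_{5}  →  sig = [2:1,1]
  {1,2,4}:  v_{1} + v_{2} + v_{4} = 0  →  sig = [3:]
  {3,5,6}:  v_{3} + v_{5} + v_{6} = v_{1}  →  sig = [3:1]
  {2,3,4,5}:  v_{2} + v_{3} + v_{4} + v_{5} = v_{0}  →  sig = [4:1]

Signatures (|P|; sorted positive RHS coefficients), sorted:
[[2:], [2:1,1], [3:], [3:1], [4:1]]


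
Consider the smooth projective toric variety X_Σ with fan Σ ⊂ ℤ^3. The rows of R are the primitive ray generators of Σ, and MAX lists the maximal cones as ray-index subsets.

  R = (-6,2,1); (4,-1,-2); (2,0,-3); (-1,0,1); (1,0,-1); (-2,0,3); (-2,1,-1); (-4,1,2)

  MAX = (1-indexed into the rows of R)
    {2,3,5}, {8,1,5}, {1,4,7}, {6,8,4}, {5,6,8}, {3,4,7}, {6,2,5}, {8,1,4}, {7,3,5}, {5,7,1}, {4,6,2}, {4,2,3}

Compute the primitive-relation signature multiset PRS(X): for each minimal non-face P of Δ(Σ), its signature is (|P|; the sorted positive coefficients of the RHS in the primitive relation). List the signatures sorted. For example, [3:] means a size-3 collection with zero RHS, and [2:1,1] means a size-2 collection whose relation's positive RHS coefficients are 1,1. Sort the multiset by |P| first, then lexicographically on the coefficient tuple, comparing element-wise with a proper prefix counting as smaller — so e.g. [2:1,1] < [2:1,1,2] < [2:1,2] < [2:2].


Σ has 10 primitive collections:

  P={2,8}:  v_{2} + v_{8} = 0  ⇒ sig = [2:]
  P={3,6}:  v_{3} + v_{6} = 0  ⇒ sig = [2:]
  P={4,5}:  v_{4} + v_{5} = 0  ⇒ sig = [2:]
  P={1,2}:  v_{1} + v_{2} = v_{7}  ⇒ sig = [2:1]
  P={2,7}:  v_{2} + v_{7} = v_{3}  ⇒ sig = [2:1]
  P={3,8}:  v_{3} + v_{8} = v_{7}  ⇒ sig = [2:1]
  P={6,7}:  v_{6} + v_{7} = v_{8}  ⇒ sig = [2:1]
  P={7,8}:  v_{7} + v_{8} = v_{1}  ⇒ sig = [2:1]
  P={1,3}:  v_{1} + v_{3} = 2·v_{7}  ⇒ sig = [2:2]
  P={1,6}:  v_{1} + v_{6} = 2·v_{8}  ⇒ sig = [2:2]

so the primitive-relation signature multiset is
[[2:], [2:], [2:], [2:1], [2:1], [2:1], [2:1], [2:1], [2:2], [2:2]]


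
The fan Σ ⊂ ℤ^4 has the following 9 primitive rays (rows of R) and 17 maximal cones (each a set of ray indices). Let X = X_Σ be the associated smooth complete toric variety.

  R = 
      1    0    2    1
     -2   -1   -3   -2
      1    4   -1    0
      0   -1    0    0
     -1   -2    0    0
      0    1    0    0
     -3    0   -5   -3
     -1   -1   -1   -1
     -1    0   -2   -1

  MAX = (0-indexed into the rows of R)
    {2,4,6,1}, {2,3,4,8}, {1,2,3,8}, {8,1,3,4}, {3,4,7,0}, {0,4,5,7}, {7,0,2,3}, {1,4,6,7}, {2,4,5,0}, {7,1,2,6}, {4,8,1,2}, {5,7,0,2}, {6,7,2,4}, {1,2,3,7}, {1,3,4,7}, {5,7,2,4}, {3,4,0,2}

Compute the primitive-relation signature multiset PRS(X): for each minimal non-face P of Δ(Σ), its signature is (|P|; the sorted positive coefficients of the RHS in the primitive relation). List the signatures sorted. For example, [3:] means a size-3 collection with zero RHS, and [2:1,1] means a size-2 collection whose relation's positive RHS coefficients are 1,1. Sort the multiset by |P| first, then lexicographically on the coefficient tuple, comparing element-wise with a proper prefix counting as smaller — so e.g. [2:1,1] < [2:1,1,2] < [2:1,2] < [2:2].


Minimal non-faces — 14 found among 9 rays, 17 max cones:

  P = {0,8}:  v_{0} + v_{8} = 0  ⇒ sig = [2:]
  P = {3,5}:  v_{3} + v_{5} = 0  ⇒ sig = [2:]
  P = {0,1}:  v_{0} + v_{1} = v_{7}  ⇒ sig = [2:1]
  P = {7,8}:  v_{7} + v_{8} = v_{1}  ⇒ sig = [2:1]
  P = {3,6}:  v_{3} + v_{6} = v_{1} + v_{8}  ⇒ sig = [2:1,1]
  P = {5,8}:  v_{5} + v_{8} = v_{2} + v_{4} + v_{7}  ⇒ sig = [2:1,1,1]
  P = {0,6}:  v_{0} + v_{6} = v_{2} + v_{4} + 2·v_{7}  ⇒ sig = [2:1,1,2]
  P = {1,5}:  v_{1} + v_{5} = v_{2} + v_{4} + 2·v_{7}  ⇒ sig = [2:1,1,2]
  P = {6,8}:  v_{6} + v_{8} = 2·v_{1} + v_{2} + v_{4}  ⇒ sig = [2:1,1,2]
  P = {5,6}:  v_{5} + v_{6} = 2·v_{2} + 2·v_{4} + 3·v_{7}  ⇒ sig = [2:2,2,3]
  P = {0,2,4,7}:  v_{0} + v_{2} + v_{4} + v_{7} = v_{5}  ⇒ sig = [4:1]
  P = {1,2,4,7}:  v_{1} + v_{2} + v_{4} + v_{7} = v_{6}  ⇒ sig = [4:1]
  P = {2,3,4,7}:  v_{2} + v_{3} + v_{4} + v_{7} = v_{8}  ⇒ sig = [4:1]
  P = {1,2,3,4}:  v_{1} + v_{2} + v_{3} + v_{4} = 2·v_{8}  ⇒ sig = [4:2]

so the primitive-relation signature multiset is
    [2:]
    [2:]
    [2:1]
    [2:1]
    [2:1,1]
    [2:1,1,1]
    [2:1,1,2]
    [2:1,1,2]
    [2:1,1,2]
    [2:2,2,3]
    [4:1]
    [4:1]
    [4:1]
    [4:2]


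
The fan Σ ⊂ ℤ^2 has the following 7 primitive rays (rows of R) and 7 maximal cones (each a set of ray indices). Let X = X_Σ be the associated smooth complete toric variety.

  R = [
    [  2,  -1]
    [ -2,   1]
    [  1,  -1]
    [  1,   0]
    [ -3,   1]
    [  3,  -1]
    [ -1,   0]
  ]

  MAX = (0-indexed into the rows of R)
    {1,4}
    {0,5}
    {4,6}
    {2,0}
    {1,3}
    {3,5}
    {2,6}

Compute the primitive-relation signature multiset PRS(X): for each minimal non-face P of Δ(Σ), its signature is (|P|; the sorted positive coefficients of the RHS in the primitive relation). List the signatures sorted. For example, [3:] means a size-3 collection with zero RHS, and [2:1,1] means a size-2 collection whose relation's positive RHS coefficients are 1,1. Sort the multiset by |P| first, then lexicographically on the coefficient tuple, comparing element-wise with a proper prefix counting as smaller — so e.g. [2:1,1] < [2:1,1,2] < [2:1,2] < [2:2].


Δ(Σ) — 7 vertices, 14 min non-faces:

  {0,1}:  v_{0} + v_{1} = 0  so sig = [2:]
  {3,6}:  v_{3} + v_{6} = 0  so sig = [2:]
  {4,5}:  v_{4} + v_{5} = 0  so sig = [2:]
  {0,3}:  v_{0} + v_{3} = v_{5}  so sig = [2:1]
  {0,4}:  v_{0} + v_{4} = v_{6}  so sig = [2:1]
  {0,6}:  v_{0} + v_{6} = v_{2}  so sig = [2:1]
  {1,2}:  v_{1} + v_{2} = v_{6}  so sig = [2:1]
  {1,5}:  v_{1} + v_{5} = v_{3}  so sig = [2:1]
  {1,6}:  v_{1} + v_{6} = v_{4}  so sig = [2:1]
  {2,3}:  v_{2} + v_{3} = v_{0}  so sig = [2:1]
  {3,4}:  v_{3} + v_{4} = v_{1}  so sig = [2:1]
  {5,6}:  v_{5} + v_{6} = v_{0}  so sig = [2:1]
  {2,4}:  v_{2} + v_{4} = 2·v_{6}  so sig = [2:2]
  {2,5}:  v_{2} + v_{5} = 2·v_{0}  so sig = [2:2]

Hence PRS(X_Σ) =
    [2:]
    [2:]
    [2:]
    [2:1]
    [2:1]
    [2:1]
    [2:1]
    [2:1]
    [2:1]
    [2:1]
    [2:1]
    [2:1]
    [2:2]
    [2:2]


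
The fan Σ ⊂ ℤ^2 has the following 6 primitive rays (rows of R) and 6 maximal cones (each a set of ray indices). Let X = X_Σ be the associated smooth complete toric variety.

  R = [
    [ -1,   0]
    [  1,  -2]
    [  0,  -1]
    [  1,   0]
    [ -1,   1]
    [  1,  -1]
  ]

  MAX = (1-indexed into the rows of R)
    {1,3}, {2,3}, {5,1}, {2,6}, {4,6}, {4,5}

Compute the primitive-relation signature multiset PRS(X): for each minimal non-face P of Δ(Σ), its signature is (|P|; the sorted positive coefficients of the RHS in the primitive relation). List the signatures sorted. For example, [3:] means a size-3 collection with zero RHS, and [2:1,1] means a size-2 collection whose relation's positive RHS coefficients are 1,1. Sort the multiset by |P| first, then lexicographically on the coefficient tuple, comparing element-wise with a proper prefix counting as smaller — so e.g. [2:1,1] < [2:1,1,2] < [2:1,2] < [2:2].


The 9 primitive collections of Σ (r=6, n=2):

  P = {1,4}:  v_{1} + v_{4} = 0  →  sig = [2:]
  P = {5,6}:  v_{5} + v_{6} = 0  →  sig = [2:]
  P = {1,6}:  v_{1} + v_{6} = v_{3}  →  sig = [2:1]
  P = {2,5}:  v_{2} + v_{5} = v_{3}  →  sig = [2:1]
  P = {3,4}:  v_{3} + v_{4} = v_{6}  →  sig = [2:1]
  P = {3,5}:  v_{3} + v_{5} = v_{1}  →  sig = [2:1]
  P = {3,6}:  v_{3} + v_{6} = v_{2}  →  sig = [2:1]
  P = {1,2}:  v_{1} + v_{2} = 2·v_{3}  →  sig = [2:2]
  P = {2,4}:  v_{2} + v_{4} = 2·v_{6}  →  sig = [2:2]

so the primitive-relation signature multiset is
    [2:]
    [2:]
    [2:1]
    [2:1]
    [2:1]
    [2:1]
    [2:1]
    [2:2]
    [2:2]


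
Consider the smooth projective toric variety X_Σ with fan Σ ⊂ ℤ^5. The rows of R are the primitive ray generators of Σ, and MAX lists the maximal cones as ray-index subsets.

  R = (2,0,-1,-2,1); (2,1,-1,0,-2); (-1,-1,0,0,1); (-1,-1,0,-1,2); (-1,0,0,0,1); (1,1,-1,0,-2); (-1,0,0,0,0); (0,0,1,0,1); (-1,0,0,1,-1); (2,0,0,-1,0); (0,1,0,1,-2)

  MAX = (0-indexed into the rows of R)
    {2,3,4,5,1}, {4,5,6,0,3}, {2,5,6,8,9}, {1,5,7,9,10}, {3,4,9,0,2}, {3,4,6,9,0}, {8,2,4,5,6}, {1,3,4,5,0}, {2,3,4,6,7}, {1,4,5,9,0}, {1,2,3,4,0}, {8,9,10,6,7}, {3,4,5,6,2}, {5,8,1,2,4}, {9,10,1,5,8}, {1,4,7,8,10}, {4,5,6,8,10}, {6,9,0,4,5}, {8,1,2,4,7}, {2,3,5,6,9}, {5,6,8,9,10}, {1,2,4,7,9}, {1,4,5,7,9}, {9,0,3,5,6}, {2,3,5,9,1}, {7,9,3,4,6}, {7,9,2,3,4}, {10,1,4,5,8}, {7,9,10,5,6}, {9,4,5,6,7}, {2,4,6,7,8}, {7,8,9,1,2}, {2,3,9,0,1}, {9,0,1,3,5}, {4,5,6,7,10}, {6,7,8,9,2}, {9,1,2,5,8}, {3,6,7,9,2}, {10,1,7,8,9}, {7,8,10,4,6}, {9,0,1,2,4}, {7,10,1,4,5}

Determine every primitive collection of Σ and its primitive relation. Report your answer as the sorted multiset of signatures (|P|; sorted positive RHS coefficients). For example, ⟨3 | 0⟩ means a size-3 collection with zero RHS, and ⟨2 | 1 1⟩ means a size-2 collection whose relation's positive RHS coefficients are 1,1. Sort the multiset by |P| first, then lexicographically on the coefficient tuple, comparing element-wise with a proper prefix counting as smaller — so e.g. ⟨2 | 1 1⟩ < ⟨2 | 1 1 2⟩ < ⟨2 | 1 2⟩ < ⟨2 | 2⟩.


Minimal non-faces — 19 found among 11 rays, 42 max cones:

  P = {1,6}:  v_{1} + v_{6} = v_{5} ; sig = ⟨2 | 1⟩
  P = {2,10}:  v_{2} + v_{10} = v_{8} ; sig = ⟨2 | 1⟩
  P = {3,10}:  v_{3} + v_{10} = v_{6} ; sig = ⟨2 | 1⟩
  P = {0,8}:  v_{0} + v_{8} = v_{1} + v_{3} ; sig = ⟨2 | 1 1⟩
  P = {3,8}:  v_{3} + v_{8} = v_{2} + v_{6} ; sig = ⟨2 | 1 1⟩
  P = {0,10}:  v_{0} + v_{10} = v_{4} + v_{5} + v_{9} ; sig = ⟨2 | 1 1 1⟩
  P = {0,7}:  v_{0} + v_{7} = 2·v_{4} + 2·v_{9} ; sig = ⟨2 | 2 2⟩
  P = {2,5,7}:  v_{2} + v_{5} + v_{7} = 0 ; sig = ⟨3 | 0⟩
  P = {4,8,9}:  v_{4} + v_{8} + v_{9} = 0 ; sig = ⟨3 | 0⟩
  P = {5,7,8}:  v_{5} + v_{7} + v_{8} = v_{10} ; sig = ⟨3 | 1⟩
  P = {1,3,7}:  v_{1} + v_{3} + v_{7} = v_{4} + v_{9} ; sig = ⟨3 | 1 1⟩
  P = {4,9,10}:  v_{4} + v_{9} + v_{10} = v_{5} + v_{7} ; sig = ⟨3 | 1 1⟩
  P = {3,5,7}:  v_{3} + v_{5} + v_{7} = v_{4} + v_{6} + v_{9} ; sig = ⟨3 | 1 1 1⟩
  P = {0,2,6}:  v_{0} + v_{2} + v_{6} = v_{1} + 2·v_{3} ; sig = ⟨3 | 1 2⟩
  P = {0,2,5}:  v_{0} + v_{2} + v_{5} = 2·v_{1} + 2·v_{3} ; sig = ⟨3 | 2 2⟩
  P = {1,3,4,9}:  v_{1} + v_{3} + v_{4} + v_{9} = v_{0} ; sig = ⟨4 | 1⟩
  P = {2,4,6,9}:  v_{2} + v_{4} + v_{6} + v_{9} = v_{3} ; sig = ⟨4 | 1⟩
  P = {2,4,5,9}:  v_{2} + v_{4} + v_{5} + v_{9} = v_{1} + v_{3} ; sig = ⟨4 | 1 1⟩
  P = {3,4,5,9}:  v_{3} + v_{4} + v_{5} + v_{9} = v_{0} + v_{6} ; sig = ⟨4 | 1 1⟩

Hence PRS(X_Σ) =
[⟨2 | 1⟩, ⟨2 | 1⟩, ⟨2 | 1⟩, ⟨2 | 1 1⟩, ⟨2 | 1 1⟩, ⟨2 | 1 1 1⟩, ⟨2 | 2 2⟩, ⟨3 | 0⟩, ⟨3 | 0⟩, ⟨3 | 1⟩, ⟨3 | 1 1⟩, ⟨3 | 1 1⟩, ⟨3 | 1 1 1⟩, ⟨3 | 1 2⟩, ⟨3 | 2 2⟩, ⟨4 | 1⟩, ⟨4 | 1⟩, ⟨4 | 1 1⟩, ⟨4 | 1 1⟩]


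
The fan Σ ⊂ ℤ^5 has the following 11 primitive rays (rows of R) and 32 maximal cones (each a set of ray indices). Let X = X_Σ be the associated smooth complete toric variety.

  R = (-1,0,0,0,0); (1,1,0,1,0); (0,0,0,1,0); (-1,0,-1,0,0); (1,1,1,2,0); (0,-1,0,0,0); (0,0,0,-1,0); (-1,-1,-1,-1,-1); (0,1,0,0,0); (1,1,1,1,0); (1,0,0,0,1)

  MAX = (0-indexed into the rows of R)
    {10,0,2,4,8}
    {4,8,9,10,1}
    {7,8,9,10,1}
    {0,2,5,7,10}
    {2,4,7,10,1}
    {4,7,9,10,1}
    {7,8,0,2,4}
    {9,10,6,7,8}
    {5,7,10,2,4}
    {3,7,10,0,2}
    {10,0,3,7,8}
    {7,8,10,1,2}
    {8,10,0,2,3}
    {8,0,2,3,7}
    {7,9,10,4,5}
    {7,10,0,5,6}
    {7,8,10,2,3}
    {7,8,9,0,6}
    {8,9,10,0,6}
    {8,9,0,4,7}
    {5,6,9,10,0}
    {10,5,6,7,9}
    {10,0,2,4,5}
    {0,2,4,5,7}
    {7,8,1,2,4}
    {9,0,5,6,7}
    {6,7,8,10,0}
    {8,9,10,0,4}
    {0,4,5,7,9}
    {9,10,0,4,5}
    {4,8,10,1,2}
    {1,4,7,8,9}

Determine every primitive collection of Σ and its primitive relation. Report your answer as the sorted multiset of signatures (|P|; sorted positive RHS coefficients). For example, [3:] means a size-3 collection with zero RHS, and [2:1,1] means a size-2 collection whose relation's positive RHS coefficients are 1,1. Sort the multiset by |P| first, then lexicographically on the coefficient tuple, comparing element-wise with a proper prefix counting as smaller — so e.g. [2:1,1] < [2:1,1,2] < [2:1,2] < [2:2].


16 collections generate NE(X_Σ); each relation:

  {2,6}:  v_{2} + v_{6} = 0  ⇒ sig = [2:]
  {5,8}:  v_{5} + v_{8} = 0  ⇒ sig = [2:]
  {2,9}:  v_{2} + v_{9} = v_{4}  ⇒ sig = [2:1]
  {4,6}:  v_{4} + v_{6} = v_{9}  ⇒ sig = [2:1]
  {0,1}:  v_{0} + v_{1} = v_{2} + v_{8}  ⇒ sig = [2:1,1]
  {3,9}:  v_{3} + v_{9} = v_{2} + v_{8}  ⇒ sig = [2:1,1]
  {1,5}:  v_{1} + v_{5} = v_{4} + v_{7} + v_{10}  ⇒ sig = [2:1,1,1]
  {1,6}:  v_{1} + v_{6} = v_{7} + v_{8} + v_{9} + v_{10}  ⇒ sig = [2:1,1,1,1]
  {3,5}:  v_{3} + v_{5} = v_{0} + v_{2} + v_{7} + v_{10}  ⇒ sig = [2:1,1,1,1]
  {3,6}:  v_{3} + v_{6} = v_{0} + v_{7} + v_{8} + v_{10}  ⇒ sig = [2:1,1,1,1]
  {1,3}:  v_{1} + v_{3} = 2·v_{2} + v_{7} + 2·v_{8} + v_{10}  ⇒ sig = [2:1,1,2,2]
  {3,4}:  v_{3} + v_{4} = 2·v_{2} + v_{8}  ⇒ sig = [2:1,2]
  {0,7,9,10}:  v_{0} + v_{7} + v_{9} + v_{10} = 0  ⇒ sig = [4:]
  {0,4,7,10}:  v_{0} + v_{4} + v_{7} + v_{10} = v_{2}  ⇒ sig = [4:1]
  {4,7,8,10}:  v_{4} + v_{7} + v_{8} + v_{10} = v_{1}  ⇒ sig = [4:1]
  {0,2,7,8,10}:  v_{0} + v_{2} + v_{7} + v_{8} + v_{10} = v_{3}  ⇒ sig = [5:1]

so the primitive-relation signature multiset is
    |P|=2: 12 collections, coeffs (), (), (1), (1), (1,1), (1,1), (1,1,1), (1,1,1,1), (1,1,1,1), (1,1,1,1), (1,1,2,2), (1,2)
    |P|=4: 3 collections, coeffs (), (1), (1)
    |P|=5: 1 collection, coeffs (1)


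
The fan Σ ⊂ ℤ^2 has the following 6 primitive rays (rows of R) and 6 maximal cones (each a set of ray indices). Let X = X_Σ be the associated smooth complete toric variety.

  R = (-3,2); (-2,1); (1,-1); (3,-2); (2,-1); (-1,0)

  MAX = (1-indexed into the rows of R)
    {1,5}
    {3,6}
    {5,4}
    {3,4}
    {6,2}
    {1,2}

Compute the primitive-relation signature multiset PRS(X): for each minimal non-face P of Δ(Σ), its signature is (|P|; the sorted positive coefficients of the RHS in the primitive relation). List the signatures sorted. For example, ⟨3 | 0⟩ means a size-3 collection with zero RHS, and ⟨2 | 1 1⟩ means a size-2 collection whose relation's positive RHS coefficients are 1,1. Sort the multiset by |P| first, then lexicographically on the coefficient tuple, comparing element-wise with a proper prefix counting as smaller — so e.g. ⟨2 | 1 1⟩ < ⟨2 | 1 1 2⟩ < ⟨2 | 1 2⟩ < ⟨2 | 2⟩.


The 9 primitive collections of Σ (r=6, n=2):

  P={1,4}:  v_{1} + v_{4} = 0  so sig = ⟨2 | 0⟩
  P={2,5}:  v_{2} + v_{5} = 0  so sig = ⟨2 | 0⟩
  P={1,3}:  v_{1} + v_{3} = v_{2}  so sig = ⟨2 | 1⟩
  P={2,3}:  v_{2} + v_{3} = v_{6}  so sig = ⟨2 | 1⟩
  P={2,4}:  v_{2} + v_{4} = v_{3}  so sig = ⟨2 | 1⟩
  P={3,5}:  v_{3} + v_{5} = v_{4}  so sig = ⟨2 | 1⟩
  P={5,6}:  v_{5} + v_{6} = v_{3}  so sig = ⟨2 | 1⟩
  P={1,6}:  v_{1} + v_{6} = 2·v_{2}  so sig = ⟨2 | 2⟩
  P={4,6}:  v_{4} + v_{6} = 2·v_{3}  so sig = ⟨2 | 2⟩

Hence PRS(X_Σ) =
[⟨2 | 0⟩, ⟨2 | 0⟩, ⟨2 | 1⟩, ⟨2 | 1⟩, ⟨2 | 1⟩, ⟨2 | 1⟩, ⟨2 | 1⟩, ⟨2 | 2⟩, ⟨2 | 2⟩]


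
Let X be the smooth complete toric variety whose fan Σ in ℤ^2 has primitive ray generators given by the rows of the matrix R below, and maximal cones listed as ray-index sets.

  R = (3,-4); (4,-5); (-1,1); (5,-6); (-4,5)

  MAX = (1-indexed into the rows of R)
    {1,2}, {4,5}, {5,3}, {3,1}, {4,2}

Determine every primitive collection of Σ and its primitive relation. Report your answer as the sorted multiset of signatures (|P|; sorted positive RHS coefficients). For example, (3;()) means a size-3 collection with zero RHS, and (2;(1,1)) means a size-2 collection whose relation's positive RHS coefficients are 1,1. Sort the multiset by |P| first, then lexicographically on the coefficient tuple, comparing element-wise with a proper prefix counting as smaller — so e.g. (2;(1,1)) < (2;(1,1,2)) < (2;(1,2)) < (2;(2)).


Δ(Σ) — 5 vertices, 5 min non-faces:

  • {2,5}:  v_{2} + v_{5} = 0 — sig = (2;())
  • {1,5}:  v_{1} + v_{5} = v_{3} — sig = (2;(1))
  • {2,3}:  v_{2} + v_{3} = v_{1} — sig = (2;(1))
  • {3,4}:  v_{3} + v_{4} = v_{2} — sig = (2;(1))
  • {1,4}:  v_{1} + v_{4} = 2·v_{2} — sig = (2;(2))

Sorted signature multiset PRS(X):
[(2;()), (2;(1)), (2;(1)), (2;(1)), (2;(2))]


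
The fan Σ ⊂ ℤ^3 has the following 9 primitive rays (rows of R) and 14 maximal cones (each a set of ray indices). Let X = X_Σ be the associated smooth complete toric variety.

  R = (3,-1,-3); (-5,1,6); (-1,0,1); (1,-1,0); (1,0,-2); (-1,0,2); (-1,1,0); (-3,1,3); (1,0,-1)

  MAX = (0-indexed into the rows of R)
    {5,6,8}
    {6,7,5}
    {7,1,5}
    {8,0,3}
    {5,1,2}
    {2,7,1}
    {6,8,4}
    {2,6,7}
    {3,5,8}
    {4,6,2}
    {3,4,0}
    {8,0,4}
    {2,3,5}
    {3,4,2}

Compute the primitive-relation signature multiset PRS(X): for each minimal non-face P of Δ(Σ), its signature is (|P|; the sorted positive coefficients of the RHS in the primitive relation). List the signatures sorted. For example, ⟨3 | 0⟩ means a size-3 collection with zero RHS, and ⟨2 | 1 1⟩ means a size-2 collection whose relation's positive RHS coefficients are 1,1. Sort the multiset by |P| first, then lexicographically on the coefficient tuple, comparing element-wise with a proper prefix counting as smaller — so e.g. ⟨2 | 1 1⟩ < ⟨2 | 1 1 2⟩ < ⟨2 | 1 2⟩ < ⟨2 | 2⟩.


Primitive collections (18):

  P={0,7}:  v_{0} + v_{7} = 0 — sig = ⟨2 | 0⟩
  P={2,8}:  v_{2} + v_{8} = 0 — sig = ⟨2 | 0⟩
  P={3,6}:  v_{3} + v_{6} = 0 — sig = ⟨2 | 0⟩
  P={4,5}:  v_{4} + v_{5} = 0 — sig = ⟨2 | 0⟩
  P={0,1}:  v_{0} + v_{1} = v_{2} + v_{5} — sig = ⟨2 | 1 1⟩
  P={0,2}:  v_{0} + v_{2} = v_{3} + v_{4} — sig = ⟨2 | 1 1⟩
  P={0,5}:  v_{0} + v_{5} = v_{3} + v_{8} — sig = ⟨2 | 1 1⟩
  P={0,6}:  v_{0} + v_{6} = v_{4} + v_{8} — sig = ⟨2 | 1 1⟩
  P={1,4}:  v_{1} + v_{4} = v_{2} + v_{7} — sig = ⟨2 | 1 1⟩
  P={1,8}:  v_{1} + v_{8} = v_{5} + v_{7} — sig = ⟨2 | 1 1⟩
  P={3,7}:  v_{3} + v_{7} = v_{2} + v_{5} — sig = ⟨2 | 1 1⟩
  P={4,7}:  v_{4} + v_{7} = v_{2} + v_{6} — sig = ⟨2 | 1 1⟩
  P={7,8}:  v_{7} + v_{8} = v_{5} + v_{6} — sig = ⟨2 | 1 1⟩
  P={1,6}:  v_{1} + v_{6} = 2·v_{7} — sig = ⟨2 | 2⟩
  P={1,3}:  v_{1} + v_{3} = 2·v_{2} + 2·v_{5} — sig = ⟨2 | 2 2⟩
  P={2,5,6}:  v_{2} + v_{5} + v_{6} = v_{7} — sig = ⟨3 | 1⟩
  P={2,5,7}:  v_{2} + v_{5} + v_{7} = v_{1} — sig = ⟨3 | 1⟩
  P={3,4,8}:  v_{3} + v_{4} + v_{8} = v_{0} — sig = ⟨3 | 1⟩

Sorted signature multiset PRS(X):
    |P|=2: 15 collections, coeffs (), (), (), (), (1,1), (1,1), (1,1), (1,1), (1,1), (1,1), (1,1), (1,1), (1,1), (2), (2,2)
    |P|=3: 3 collections, coeffs (1), (1), (1)


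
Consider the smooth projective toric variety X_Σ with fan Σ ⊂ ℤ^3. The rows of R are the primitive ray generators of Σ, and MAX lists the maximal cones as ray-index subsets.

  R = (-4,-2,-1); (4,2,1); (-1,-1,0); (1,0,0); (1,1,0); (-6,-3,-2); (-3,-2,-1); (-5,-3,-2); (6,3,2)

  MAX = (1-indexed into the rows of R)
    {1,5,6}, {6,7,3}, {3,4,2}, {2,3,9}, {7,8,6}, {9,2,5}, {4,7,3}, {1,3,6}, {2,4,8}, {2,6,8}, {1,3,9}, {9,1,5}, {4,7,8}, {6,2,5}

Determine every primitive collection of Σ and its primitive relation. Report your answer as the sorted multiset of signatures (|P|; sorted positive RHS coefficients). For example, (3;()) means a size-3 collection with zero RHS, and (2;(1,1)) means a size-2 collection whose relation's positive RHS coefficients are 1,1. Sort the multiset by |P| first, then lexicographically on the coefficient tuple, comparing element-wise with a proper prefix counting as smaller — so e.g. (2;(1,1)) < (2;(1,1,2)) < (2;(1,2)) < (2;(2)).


16 minimal non-faces of Δ(Σ) (on 9 rays):

  P={1,2}:  v_{1} + v_{2} = 0  so sig = (2;())
  P={3,5}:  v_{3} + v_{5} = 0  so sig = (2;())
  P={6,9}:  v_{6} + v_{9} = 0  so sig = (2;())
  P={1,4}:  v_{1} + v_{4} = v_{7}  so sig = (2;(1))
  P={2,7}:  v_{2} + v_{7} = v_{4}  so sig = (2;(1))
  P={4,6}:  v_{4} + v_{6} = v_{8}  so sig = (2;(1))
  P={8,9}:  v_{8} + v_{9} = v_{4}  so sig = (2;(1))
  P={1,7}:  v_{1} + v_{7} = v_{3} + v_{6}  so sig = (2;(1,1))
  P={1,8}:  v_{1} + v_{8} = v_{6} + v_{7}  so sig = (2;(1,1))
  P={5,7}:  v_{5} + v_{7} = v_{2} + v_{6}  so sig = (2;(1,1))
  P={7,9}:  v_{7} + v_{9} = v_{2} + v_{3}  so sig = (2;(1,1))
  P={4,5}:  v_{4} + v_{5} = 2·v_{2} + v_{6}  so sig = (2;(1,2))
  P={4,9}:  v_{4} + v_{9} = 2·v_{2} + v_{3}  so sig = (2;(1,2))
  P={3,8}:  v_{3} + v_{8} = 2·v_{7}  so sig = (2;(2))
  P={5,8}:  v_{5} + v_{8} = 2·v_{2} + 2·v_{6}  so sig = (2;(2,2))
  P={2,3,6}:  v_{2} + v_{3} + v_{6} = v_{7}  so sig = (3;(1))

Sorted signature multiset PRS(X):
[(2;()), (2;()), (2;()), (2;(1)), (2;(1)), (2;(1)), (2;(1)), (2;(1,1)), (2;(1,1)), (2;(1,1)), (2;(1,1)), (2;(1,2)), (2;(1,2)), (2;(2)), (2;(2,2)), (3;(1))]


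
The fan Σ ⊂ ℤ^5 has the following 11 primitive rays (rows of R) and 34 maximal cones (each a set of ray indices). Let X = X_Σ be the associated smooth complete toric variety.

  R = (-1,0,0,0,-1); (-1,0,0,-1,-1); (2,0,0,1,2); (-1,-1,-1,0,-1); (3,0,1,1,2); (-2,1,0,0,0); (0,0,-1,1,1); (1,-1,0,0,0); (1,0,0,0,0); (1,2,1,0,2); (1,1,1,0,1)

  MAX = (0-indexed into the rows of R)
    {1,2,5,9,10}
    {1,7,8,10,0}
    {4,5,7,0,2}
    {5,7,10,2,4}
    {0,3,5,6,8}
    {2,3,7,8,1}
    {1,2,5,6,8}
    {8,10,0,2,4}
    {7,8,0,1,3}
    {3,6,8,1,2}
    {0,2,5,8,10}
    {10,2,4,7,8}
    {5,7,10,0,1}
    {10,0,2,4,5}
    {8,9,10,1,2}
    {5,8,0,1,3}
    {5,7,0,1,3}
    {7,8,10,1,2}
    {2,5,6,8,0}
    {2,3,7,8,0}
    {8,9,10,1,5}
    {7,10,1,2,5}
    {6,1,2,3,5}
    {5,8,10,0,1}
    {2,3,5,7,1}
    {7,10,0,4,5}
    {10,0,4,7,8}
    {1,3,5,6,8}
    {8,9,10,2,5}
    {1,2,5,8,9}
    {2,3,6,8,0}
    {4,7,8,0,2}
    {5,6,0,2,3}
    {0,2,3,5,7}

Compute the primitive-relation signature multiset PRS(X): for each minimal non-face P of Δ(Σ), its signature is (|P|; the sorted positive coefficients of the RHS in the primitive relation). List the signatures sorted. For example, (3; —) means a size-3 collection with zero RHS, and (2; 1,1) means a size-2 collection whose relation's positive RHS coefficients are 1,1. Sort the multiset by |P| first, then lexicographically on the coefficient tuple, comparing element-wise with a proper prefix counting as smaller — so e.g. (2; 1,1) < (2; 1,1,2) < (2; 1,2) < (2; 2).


18 collections generate NE(X_Σ); each relation:

  P={3,10}:  v_{3} + v_{10} = 0  ⇒ sig = (2; —)
  P={1,4}:  v_{1} + v_{4} = v_{7} + v_{10}  ⇒ sig = (2; 1,1)
  P={6,7}:  v_{6} + v_{7} = v_{2} + v_{3}  ⇒ sig = (2; 1,1)
  P={0,9}:  v_{0} + v_{9} = v_{5} + v_{8} + v_{10}  ⇒ sig = (2; 1,1,1)
  P={3,4}:  v_{3} + v_{4} = v_{0} + v_{2} + v_{7}  ⇒ sig = (2; 1,1,1)
  P={6,10}:  v_{6} + v_{10} = v_{2} + v_{5} + v_{8}  ⇒ sig = (2; 1,1,1)
  P={7,9}:  v_{7} + v_{9} = v_{1} + v_{2} + v_{10}  ⇒ sig = (2; 1,1,1)
  P={3,9}:  v_{3} + v_{9} = v_{1} + v_{2} + v_{5} + v_{8}  ⇒ sig = (2; 1,1,1,1)
  P={4,6}:  v_{4} + v_{6} = v_{0} + 2·v_{2}  ⇒ sig = (2; 1,2)
  P={4,9}:  v_{4} + v_{9} = v_{2} + 2·v_{10}  ⇒ sig = (2; 1,2)
  P={6,9}:  v_{6} + v_{9} = v_{1} + 2·v_{2} + 2·v_{5} + 2·v_{8}  ⇒ sig = (2; 1,2,2,2)
  P={0,1,2}:  v_{0} + v_{1} + v_{2} = 0  ⇒ sig = (3; —)
  P={5,7,8}:  v_{5} + v_{7} + v_{8} = 0  ⇒ sig = (3; —)
  P={0,1,6}:  v_{0} + v_{1} + v_{6} = v_{3} + v_{5} + v_{8}  ⇒ sig = (3; 1,1,1)
  P={4,5,8}:  v_{4} + v_{5} + v_{8} = v_{0} + v_{2} + v_{10}  ⇒ sig = (3; 1,1,1)
  P={0,2,7,10}:  v_{0} + v_{2} + v_{7} + v_{10} = v_{4}  ⇒ sig = (4; 1)
  P={2,3,5,8}:  v_{2} + v_{3} + v_{5} + v_{8} = v_{6}  ⇒ sig = (4; 1)
  P={1,2,5,8,10}:  v_{1} + v_{2} + v_{5} + v_{8} + v_{10} = v_{9}  ⇒ sig = (5; 1)

Hence PRS(X_Σ) =
    |P|=2: 11 collections, coeffs (), (1,1), (1,1), (1,1,1), (1,1,1), (1,1,1), (1,1,1), (1,1,1,1), (1,2), (1,2), (1,2,2,2)
    |P|=3: 4 collections, coeffs (), (), (1,1,1), (1,1,1)
    |P|=4: 2 collections, coeffs (1), (1)
    |P|=5: 1 collection, coeffs (1)


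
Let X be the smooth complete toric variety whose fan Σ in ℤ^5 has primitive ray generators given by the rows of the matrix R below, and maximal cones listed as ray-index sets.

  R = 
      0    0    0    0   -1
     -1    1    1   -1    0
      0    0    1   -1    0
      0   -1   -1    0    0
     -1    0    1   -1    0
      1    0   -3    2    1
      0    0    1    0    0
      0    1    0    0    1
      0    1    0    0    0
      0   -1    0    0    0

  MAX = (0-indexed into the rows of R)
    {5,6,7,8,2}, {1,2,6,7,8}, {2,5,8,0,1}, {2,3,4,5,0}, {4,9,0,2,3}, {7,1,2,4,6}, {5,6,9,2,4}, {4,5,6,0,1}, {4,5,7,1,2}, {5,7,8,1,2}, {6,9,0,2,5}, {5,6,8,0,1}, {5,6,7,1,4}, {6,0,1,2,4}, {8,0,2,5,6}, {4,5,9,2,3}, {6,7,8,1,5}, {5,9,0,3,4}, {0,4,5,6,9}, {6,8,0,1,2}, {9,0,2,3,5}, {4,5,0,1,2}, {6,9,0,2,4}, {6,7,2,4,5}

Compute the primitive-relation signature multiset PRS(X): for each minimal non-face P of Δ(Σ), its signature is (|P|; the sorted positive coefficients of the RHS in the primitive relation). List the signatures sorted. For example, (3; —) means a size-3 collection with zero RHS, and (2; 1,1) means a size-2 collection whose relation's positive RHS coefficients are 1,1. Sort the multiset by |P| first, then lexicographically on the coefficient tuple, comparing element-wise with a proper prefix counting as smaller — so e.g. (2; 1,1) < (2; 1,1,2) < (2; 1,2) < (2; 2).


Minimal non-faces — 12 found among 10 rays, 24 max cones:

  P = {8,9}:  v_{8} + v_{9} = 0  ⟹  sig = (2; —)
  P = {0,7}:  v_{0} + v_{7} = v_{8}  ⟹  sig = (2; 1)
  P = {1,9}:  v_{1} + v_{9} = v_{4}  ⟹  sig = (2; 1)
  P = {3,6}:  v_{3} + v_{6} = v_{9}  ⟹  sig = (2; 1)
  P = {4,8}:  v_{4} + v_{8} = v_{1}  ⟹  sig = (2; 1)
  P = {3,7}:  v_{3} + v_{7} = v_{2} + v_{4} + v_{5}  ⟹  sig = (2; 1,1,1)
  P = {3,8}:  v_{3} + v_{8} = v_{0} + v_{2} + v_{4} + v_{5}  ⟹  sig = (2; 1,1,1,1)
  P = {7,9}:  v_{7} + v_{9} = v_{2} + v_{4} + v_{5} + v_{6}  ⟹  sig = (2; 1,1,1,1)
  P = {1,3}:  v_{1} + v_{3} = v_{0} + v_{2} + 2·v_{4} + v_{5}  ⟹  sig = (2; 1,1,1,2)
  P = {1,2,5,6}:  v_{1} + v_{2} + v_{5} + v_{6} = v_{7}  ⟹  sig = (4; 1)
  P = {0,2,4,5,6}:  v_{0} + v_{2} + v_{4} + v_{5} + v_{6} = 0  ⟹  sig = (5; —)
  P = {0,2,4,5,9}:  v_{0} + v_{2} + v_{4} + v_{5} + v_{9} = v_{3}  ⟹  sig = (5; 1)

Sorted signature multiset PRS(X):
    |P|=2: 9 collections, coeffs (), (1), (1), (1), (1), (1,1,1), (1,1,1,1), (1,1,1,1), (1,1,1,2)
    |P|=4: 1 collection, coeffs (1)
    |P|=5: 2 collections, coeffs (), (1)


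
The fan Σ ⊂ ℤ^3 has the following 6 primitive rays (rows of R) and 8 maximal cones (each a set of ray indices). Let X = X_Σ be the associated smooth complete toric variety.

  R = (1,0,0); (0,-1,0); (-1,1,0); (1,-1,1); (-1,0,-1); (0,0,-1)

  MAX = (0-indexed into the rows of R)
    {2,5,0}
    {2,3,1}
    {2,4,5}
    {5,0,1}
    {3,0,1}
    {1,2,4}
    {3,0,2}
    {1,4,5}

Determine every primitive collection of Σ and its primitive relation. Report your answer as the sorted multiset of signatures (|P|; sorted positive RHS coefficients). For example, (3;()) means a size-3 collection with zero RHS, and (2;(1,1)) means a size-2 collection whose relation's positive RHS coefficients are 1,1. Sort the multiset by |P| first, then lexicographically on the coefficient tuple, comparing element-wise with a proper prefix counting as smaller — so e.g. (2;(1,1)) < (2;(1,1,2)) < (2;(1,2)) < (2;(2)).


Σ has 5 primitive collections:

  • {0,4}:  v_{0} + v_{4} = v_{5} ; sig = (2;(1))
  • {3,4}:  v_{3} + v_{4} = v_{1} ; sig = (2;(1))
  • {3,5}:  v_{3} + v_{5} = v_{0} + v_{1} ; sig = (2;(1,1))
  • {0,1,2}:  v_{0} + v_{1} + v_{2} = 0 ; sig = (3;())
  • {1,2,5}:  v_{1} + v_{2} + v_{5} = v_{4} ; sig = (3;(1))

Hence PRS(X_Σ) =
[(2;(1)), (2;(1)), (2;(1,1)), (3;()), (3;(1))]


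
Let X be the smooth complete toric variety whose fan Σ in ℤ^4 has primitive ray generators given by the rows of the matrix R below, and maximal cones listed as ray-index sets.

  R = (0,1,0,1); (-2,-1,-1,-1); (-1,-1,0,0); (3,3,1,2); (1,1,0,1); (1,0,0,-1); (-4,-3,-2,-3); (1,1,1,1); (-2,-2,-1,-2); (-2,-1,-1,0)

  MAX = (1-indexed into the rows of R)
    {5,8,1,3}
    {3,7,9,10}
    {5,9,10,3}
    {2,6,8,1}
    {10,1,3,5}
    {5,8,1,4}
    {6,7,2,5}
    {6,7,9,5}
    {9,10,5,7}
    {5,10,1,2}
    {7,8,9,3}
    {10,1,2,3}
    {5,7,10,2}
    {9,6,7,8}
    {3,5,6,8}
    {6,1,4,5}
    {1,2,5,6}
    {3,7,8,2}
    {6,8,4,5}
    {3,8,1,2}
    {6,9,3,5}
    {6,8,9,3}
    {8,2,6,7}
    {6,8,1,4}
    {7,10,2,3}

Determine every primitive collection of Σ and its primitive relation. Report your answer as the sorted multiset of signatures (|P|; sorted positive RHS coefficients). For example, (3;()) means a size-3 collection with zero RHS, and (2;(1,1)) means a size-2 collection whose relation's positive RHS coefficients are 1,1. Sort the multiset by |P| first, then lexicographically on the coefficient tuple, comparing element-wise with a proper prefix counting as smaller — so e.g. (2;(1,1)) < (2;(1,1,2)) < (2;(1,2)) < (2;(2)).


The 19 primitive collections of Σ (r=10, n=4):

  {1,9}:  v_{1} + v_{9} = v_{2}  ⟹  sig = (2;(1))
  {2,9}:  v_{2} + v_{9} = v_{7}  ⟹  sig = (2;(1))
  {3,4}:  v_{3} + v_{4} = v_{5} + v_{8}  ⟹  sig = (2;(1,1))
  {4,9}:  v_{4} + v_{9} = v_{1} + v_{6}  ⟹  sig = (2;(1,1))
  {4,10}:  v_{4} + v_{10} = v_{1} + v_{5}  ⟹  sig = (2;(1,1))
  {6,10}:  v_{6} + v_{10} = v_{5} + v_{9}  ⟹  sig = (2;(1,1))
  {8,10}:  v_{8} + v_{10} = v_{1} + v_{3}  ⟹  sig = (2;(1,1))
  {4,7}:  v_{4} + v_{7} = v_{1} + v_{2} + v_{6}  ⟹  sig = (2;(1,1,1))
  {2,4}:  v_{2} + v_{4} = 2·v_{1} + v_{6}  ⟹  sig = (2;(1,2))
  {1,7}:  v_{1} + v_{7} = 2·v_{2}  ⟹  sig = (2;(2))
  {1,3,6}:  v_{1} + v_{3} + v_{6} = 0  ⟹  sig = (3;())
  {5,8,9}:  v_{5} + v_{8} + v_{9} = 0  ⟹  sig = (3;())
  {2,3,5}:  v_{2} + v_{3} + v_{5} = v_{10}  ⟹  sig = (3;(1))
  {2,3,6}:  v_{2} + v_{3} + v_{6} = v_{9}  ⟹  sig = (3;(1))
  {2,5,8}:  v_{2} + v_{5} + v_{8} = v_{1}  ⟹  sig = (3;(1))
  {5,7,8}:  v_{5} + v_{7} + v_{8} = v_{2}  ⟹  sig = (3;(1))
  {3,5,7}:  v_{3} + v_{5} + v_{7} = v_{9} + v_{10}  ⟹  sig = (3;(1,1))
  {3,6,7}:  v_{3} + v_{6} + v_{7} = 2·v_{9}  ⟹  sig = (3;(2))
  {1,5,6,8}:  v_{1} + v_{5} + v_{6} + v_{8} = v_{4}  ⟹  sig = (4;(1))

Hence PRS(X_Σ) =
{ (2;(1)) ×2,  (2;(1,1)) ×5,  (2;(1,1,1)),  (2;(1,2)),  (2;(2)),  (3;()) ×2,  (3;(1)) ×4,  (3;(1,1)),  (3;(2)),  (4;(1)) }


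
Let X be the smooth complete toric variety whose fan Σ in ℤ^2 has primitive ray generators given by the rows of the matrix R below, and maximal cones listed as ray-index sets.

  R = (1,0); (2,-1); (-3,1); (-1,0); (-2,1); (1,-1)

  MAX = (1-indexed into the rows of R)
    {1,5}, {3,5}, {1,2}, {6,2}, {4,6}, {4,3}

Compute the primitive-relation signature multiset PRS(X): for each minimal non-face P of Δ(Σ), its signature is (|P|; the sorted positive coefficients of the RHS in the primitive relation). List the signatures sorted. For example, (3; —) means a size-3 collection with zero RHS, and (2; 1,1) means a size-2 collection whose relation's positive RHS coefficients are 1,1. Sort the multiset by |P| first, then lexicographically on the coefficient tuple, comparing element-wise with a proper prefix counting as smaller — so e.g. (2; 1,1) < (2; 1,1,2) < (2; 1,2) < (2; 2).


9 collections generate NE(X_Σ); each relation:

  • {1,4}:  v_{1} + v_{4} = 0  ⇒ sig = (2; —)
  • {2,5}:  v_{2} + v_{5} = 0  ⇒ sig = (2; —)
  • {1,3}:  v_{1} + v_{3} = v_{5}  ⇒ sig = (2; 1)
  • {1,6}:  v_{1} + v_{6} = v_{2}  ⇒ sig = (2; 1)
  • {2,3}:  v_{2} + v_{3} = v_{4}  ⇒ sig = (2; 1)
  • {2,4}:  v_{2} + v_{4} = v_{6}  ⇒ sig = (2; 1)
  • {4,5}:  v_{4} + v_{5} = v_{3}  ⇒ sig = (2; 1)
  • {5,6}:  v_{5} + v_{6} = v_{4}  ⇒ sig = (2; 1)
  • {3,6}:  v_{3} + v_{6} = 2·v_{4}  ⇒ sig = (2; 2)

so the primitive-relation signature multiset is
[(2; —), (2; —), (2; 1), (2; 1), (2; 1), (2; 1), (2; 1), (2; 1), (2; 2)]


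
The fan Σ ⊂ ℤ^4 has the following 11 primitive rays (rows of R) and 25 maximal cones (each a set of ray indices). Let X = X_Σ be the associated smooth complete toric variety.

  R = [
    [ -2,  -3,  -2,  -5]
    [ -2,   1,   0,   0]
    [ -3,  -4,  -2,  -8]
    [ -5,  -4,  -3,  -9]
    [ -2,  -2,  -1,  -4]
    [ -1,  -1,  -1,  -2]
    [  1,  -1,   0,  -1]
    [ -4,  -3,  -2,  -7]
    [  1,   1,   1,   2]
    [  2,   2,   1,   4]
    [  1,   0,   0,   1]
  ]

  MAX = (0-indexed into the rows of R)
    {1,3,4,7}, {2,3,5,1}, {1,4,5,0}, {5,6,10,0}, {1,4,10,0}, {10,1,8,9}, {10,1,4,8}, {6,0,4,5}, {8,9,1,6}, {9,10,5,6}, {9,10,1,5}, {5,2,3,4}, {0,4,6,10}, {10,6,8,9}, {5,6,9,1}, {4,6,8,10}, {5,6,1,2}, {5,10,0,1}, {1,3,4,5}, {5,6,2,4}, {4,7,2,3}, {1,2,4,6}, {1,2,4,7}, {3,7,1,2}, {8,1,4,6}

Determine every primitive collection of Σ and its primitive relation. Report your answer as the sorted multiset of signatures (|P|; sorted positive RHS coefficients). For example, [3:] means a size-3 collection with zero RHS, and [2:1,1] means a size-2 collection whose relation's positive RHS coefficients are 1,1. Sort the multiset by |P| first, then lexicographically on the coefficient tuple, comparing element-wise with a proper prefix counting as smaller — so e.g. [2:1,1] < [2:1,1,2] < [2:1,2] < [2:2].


Δ(Σ) — 11 vertices, 25 min non-faces:

  P = {4,9}:  v_{4} + v_{9} = 0  so sig = [2:]
  P = {5,8}:  v_{5} + v_{8} = 0  so sig = [2:]
  P = {3,8}:  v_{3} + v_{8} = v_{7}  so sig = [2:1]
  P = {5,7}:  v_{5} + v_{7} = v_{3}  so sig = [2:1]
  P = {6,7}:  v_{6} + v_{7} = v_{2}  so sig = [2:1]
  P = {0,8}:  v_{0} + v_{8} = v_{4} + v_{10}  so sig = [2:1,1]
  P = {0,9}:  v_{0} + v_{9} = v_{5} + v_{10}  so sig = [2:1,1]
  P = {3,6}:  v_{3} + v_{6} = v_{2} + v_{5}  so sig = [2:1,1]
  P = {7,10}:  v_{7} + v_{10} = v_{4} + v_{5}  so sig = [2:1,1]
  P = {2,10}:  v_{2} + v_{10} = v_{4} + v_{5} + v_{6}  so sig = [2:1,1,1]
  P = {7,8}:  v_{7} + v_{8} = v_{1} + v_{4} + v_{6}  so sig = [2:1,1,1]
  P = {7,9}:  v_{7} + v_{9} = v_{1} + v_{5} + v_{6}  so sig = [2:1,1,1]
  P = {2,8}:  v_{2} + v_{8} = v_{1} + v_{4} + 2·v_{6}  so sig = [2:1,1,2]
  P = {2,9}:  v_{2} + v_{9} = v_{1} + v_{5} + 2·v_{6}  so sig = [2:1,1,2]
  P = {3,9}:  v_{3} + v_{9} = v_{1} + 2·v_{5} + v_{6}  so sig = [2:1,1,2]
  P = {3,10}:  v_{3} + v_{10} = v_{4} + 2·v_{5}  so sig = [2:1,2]
  P = {0,2}:  v_{0} + v_{2} = 2·v_{4} + 2·v_{5} + v_{6}  so sig = [2:1,2,2]
  P = {0,7}:  v_{0} + v_{7} = 2·v_{4} + 2·v_{5}  so sig = [2:2,2]
  P = {0,3}:  v_{0} + v_{3} = 2·v_{4} + 3·v_{5}  so sig = [2:2,3]
  P = {1,6,10}:  v_{1} + v_{6} + v_{10} = 0  so sig = [3:]
  P = {4,5,10}:  v_{4} + v_{5} + v_{10} = v_{0}  so sig = [3:1]
  P = {0,1,6}:  v_{0} + v_{1} + v_{6} = v_{4} + v_{5}  so sig = [3:1,1]
  P = {1,4,5,6}:  v_{1} + v_{4} + v_{5} + v_{6} = v_{7}  so sig = [4:1]
  P = {1,2,4,5}:  v_{1} + v_{2} + v_{4} + v_{5} = 2·v_{7}  so sig = [4:2]
  P = {1,2,3,4}:  v_{1} + v_{2} + v_{3} + v_{4} = 3·v_{7}  so sig = [4:3]

Hence PRS(X_Σ) =
    |P|=2: 19 collections, coeffs (), (), (1), (1), (1), (1,1), (1,1), (1,1), (1,1), (1,1,1), (1,1,1), (1,1,1), (1,1,2), (1,1,2), (1,1,2), (1,2), (1,2,2), (2,2), (2,3)
    |P|=3: 3 collections, coeffs (), (1), (1,1)
    |P|=4: 3 collections, coeffs (1), (2), (3)
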